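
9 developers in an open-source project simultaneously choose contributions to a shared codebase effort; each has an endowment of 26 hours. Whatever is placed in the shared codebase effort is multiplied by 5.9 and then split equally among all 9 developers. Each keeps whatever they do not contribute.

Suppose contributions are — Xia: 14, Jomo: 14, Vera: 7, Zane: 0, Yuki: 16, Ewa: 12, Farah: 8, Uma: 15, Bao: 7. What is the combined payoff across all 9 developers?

689.70 hours

Total contributed: 14 + 14 + 7 + 0 + 16 + 12 + 8 + 15 + 7 = 93; total kept: 9 × 26 − 93 = 141.
The shared codebase effort pays out 5.9 × 93 = 548.70 in aggregate.
Group total = 141 + 548.70 = 689.70.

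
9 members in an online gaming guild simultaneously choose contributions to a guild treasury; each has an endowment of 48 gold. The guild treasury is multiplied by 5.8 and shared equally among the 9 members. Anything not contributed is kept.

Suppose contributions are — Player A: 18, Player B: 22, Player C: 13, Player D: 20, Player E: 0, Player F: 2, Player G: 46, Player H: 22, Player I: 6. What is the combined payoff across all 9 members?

Total contributed: 18 + 22 + 13 + 20 + 0 + 2 + 46 + 22 + 6 = 149; total kept: 9 × 48 − 149 = 283.
The guild treasury pays out 5.8 × 149 = 864.20 in aggregate.
Group total = 283 + 864.20 = 1147.20.

1147.20 gold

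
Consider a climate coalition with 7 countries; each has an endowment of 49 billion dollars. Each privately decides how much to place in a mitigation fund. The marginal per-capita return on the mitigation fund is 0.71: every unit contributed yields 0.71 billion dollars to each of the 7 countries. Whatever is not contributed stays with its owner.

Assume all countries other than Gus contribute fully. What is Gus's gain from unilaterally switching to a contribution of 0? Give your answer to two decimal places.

Switching from a contribution of 49 to 0 lets Gus keep an extra 49 billion dollars, but lowers the mitigation fund by 49, which costs Gus their own share of that drop: 0.71 × 49 = 34.79.
Net gain = 49 − 34.79 = 14.21. The private return per contributed unit (0.71) is below 1, so free-riding is indeed the best response regardless of what the others do.

14.21 billion dollars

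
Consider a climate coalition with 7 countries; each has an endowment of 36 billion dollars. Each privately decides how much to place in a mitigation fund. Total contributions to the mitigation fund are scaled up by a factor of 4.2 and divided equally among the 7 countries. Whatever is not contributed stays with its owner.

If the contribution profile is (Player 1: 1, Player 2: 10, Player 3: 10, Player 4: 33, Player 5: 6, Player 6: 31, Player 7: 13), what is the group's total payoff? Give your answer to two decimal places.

584.80 billion dollars

Total contributed: 1 + 10 + 10 + 33 + 6 + 31 + 13 = 104; total kept: 7 × 36 − 104 = 148.
The mitigation fund pays out 4.2 × 104 = 436.80 in aggregate.
Group total = 148 + 436.80 = 584.80.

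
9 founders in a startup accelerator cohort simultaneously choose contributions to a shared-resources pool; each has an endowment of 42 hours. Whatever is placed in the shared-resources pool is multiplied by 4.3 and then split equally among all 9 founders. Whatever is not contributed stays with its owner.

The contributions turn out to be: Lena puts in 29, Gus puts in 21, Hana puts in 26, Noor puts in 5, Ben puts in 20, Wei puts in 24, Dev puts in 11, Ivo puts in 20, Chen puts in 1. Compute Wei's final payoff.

Total contributed: 29 + 21 + 26 + 5 + 20 + 24 + 11 + 20 + 1 = 157.
Each receives 4.3 × 157 / 9 = 75.01 from the shared-resources pool.
Wei keeps 42 − 24 = 18, so Wei's payoff is 18 + 75.01 = 93.01.

93.01 hours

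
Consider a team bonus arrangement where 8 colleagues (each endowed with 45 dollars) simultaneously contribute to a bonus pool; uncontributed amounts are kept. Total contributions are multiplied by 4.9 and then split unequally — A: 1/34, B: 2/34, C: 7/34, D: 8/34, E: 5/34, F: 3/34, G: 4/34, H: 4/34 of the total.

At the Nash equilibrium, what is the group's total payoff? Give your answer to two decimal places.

Player j's private return per contributed unit is 4.9 × (j's share). Contributing is weakly dominant for j when that share is at least 1/4.9 = 0.2041, and contributing 0 is dominant otherwise.
C and D are above the threshold, contributing 45 each; the remaining 6 contribute 0. Total contributed: 90.
The bonus pool pays out 4.9 × 90 = 441.00 in total (split across the unequal shares, but the aggregate is all that matters for the group sum).
The 6 free-riders keep 45 each, adding 270. Group total = 270 + 441.00 = 711.00.

711.00 dollars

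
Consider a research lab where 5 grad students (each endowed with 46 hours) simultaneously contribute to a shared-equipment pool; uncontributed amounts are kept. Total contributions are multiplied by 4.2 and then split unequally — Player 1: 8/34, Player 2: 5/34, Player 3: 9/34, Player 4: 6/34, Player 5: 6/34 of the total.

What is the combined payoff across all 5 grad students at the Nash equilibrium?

377.20 hours

Each unit j contributes comes back to j as 4.2 × (j's share), so j prefers to contribute only if that share exceeds 1/4.2 = 0.2381; otherwise keeping the unit dominates.
Player 3 alone (share 9/34) is above the threshold, contributing 46; the remaining 4 contribute 0. Total contributed: 46.
The shared-equipment pool pays out 4.2 × 46 = 193.20 in total (split across the unequal shares, but the aggregate is all that matters for the group sum).
The 4 free-riders keep 46 each, adding 184. Group total = 184 + 193.20 = 377.20.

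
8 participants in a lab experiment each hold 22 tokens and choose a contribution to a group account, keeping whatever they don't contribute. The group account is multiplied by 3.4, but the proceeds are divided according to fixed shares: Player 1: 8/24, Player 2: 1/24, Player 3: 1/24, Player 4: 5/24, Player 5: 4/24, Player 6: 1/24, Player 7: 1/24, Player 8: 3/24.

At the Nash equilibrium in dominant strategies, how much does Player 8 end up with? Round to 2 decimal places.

31.35 tokens

Player j's private return per contributed unit is 3.4 × (j's share). Contributing is weakly dominant for j when that share is at least 1/3.4 = 0.2941, and contributing 0 is dominant otherwise.
Player 1 alone (share 8/24) is above the threshold, contributing 22; the remaining 7 contribute 0. Total contributed: 22.
Player 8 keeps 22 and receives 3.4 × 22 × 3/24 = 9.35 from the group account, for a payoff of 31.35.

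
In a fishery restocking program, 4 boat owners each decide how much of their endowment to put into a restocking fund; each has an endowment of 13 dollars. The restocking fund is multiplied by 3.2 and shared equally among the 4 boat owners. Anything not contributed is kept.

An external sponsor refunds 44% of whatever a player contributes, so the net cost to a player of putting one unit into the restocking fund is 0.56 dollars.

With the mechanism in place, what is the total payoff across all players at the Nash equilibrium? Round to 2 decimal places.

189.28 dollars

Under the mechanism each unit contributed yields (3.2/4) / 0.56 = 1.4286 back to its contributor per unit of net cost, which exceeds 1, making full contribution the dominant choice for everyone.
At the Nash equilibrium everyone contributes 13. Group total payoff = 4 × (13 × 0.44 + 3.2 × 13) = 189.28.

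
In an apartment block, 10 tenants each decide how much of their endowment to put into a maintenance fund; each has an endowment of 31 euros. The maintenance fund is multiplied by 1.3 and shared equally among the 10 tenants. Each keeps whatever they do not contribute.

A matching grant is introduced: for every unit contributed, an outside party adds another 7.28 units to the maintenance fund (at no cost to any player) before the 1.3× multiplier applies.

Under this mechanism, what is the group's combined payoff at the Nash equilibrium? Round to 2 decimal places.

With the mechanism, a contributed unit returns 1.3 × 8.28 / 10 = 1.0764 per unit of net cost to the contributor — now above 1 — so contributing fully is weakly dominant for every player.
So the Nash equilibrium is full contribution by all 10; the group earns 1.3 × 8.28 × 310 = 3336.84.

3336.84 euros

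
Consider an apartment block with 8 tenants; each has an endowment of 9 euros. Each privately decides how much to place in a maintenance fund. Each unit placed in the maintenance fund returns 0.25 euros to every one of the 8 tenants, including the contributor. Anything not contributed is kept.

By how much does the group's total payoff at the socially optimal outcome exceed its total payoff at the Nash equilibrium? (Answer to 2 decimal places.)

72.00 euros

The private return per contributed unit is 0.25 < 1, so contributing 0 is dominant for every player. At the Nash equilibrium everyone keeps their 9, and the group total is 8 × 9 = 72.
Each contributed unit returns 2.000 to the group as a whole (0.25 to each of 8 players), which exceeds 1, so the social optimum is full contribution: group total = 2.000 × 72 = 144.00.
Efficiency loss = 144.00 − 72 = 72.00.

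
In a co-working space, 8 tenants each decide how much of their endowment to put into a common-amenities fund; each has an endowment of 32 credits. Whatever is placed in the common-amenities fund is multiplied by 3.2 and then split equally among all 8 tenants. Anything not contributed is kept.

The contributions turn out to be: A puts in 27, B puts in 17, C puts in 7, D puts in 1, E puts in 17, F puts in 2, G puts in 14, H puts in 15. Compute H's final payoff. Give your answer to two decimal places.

Total contributed: 27 + 17 + 7 + 1 + 17 + 2 + 14 + 15 = 100.
Each receives 3.2 × 100 / 8 = 40.00 from the common-amenities fund.
H keeps 32 − 15 = 17, so H's payoff is 17 + 40.00 = 57.00.

57.00 credits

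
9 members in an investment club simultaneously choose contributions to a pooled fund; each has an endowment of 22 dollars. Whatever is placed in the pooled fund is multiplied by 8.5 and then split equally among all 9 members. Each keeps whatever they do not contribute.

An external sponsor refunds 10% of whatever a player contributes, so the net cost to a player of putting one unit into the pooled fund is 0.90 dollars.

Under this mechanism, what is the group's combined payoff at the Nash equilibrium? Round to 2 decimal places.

1702.80 dollars

With the mechanism, a contributed unit returns (8.5/9) / 0.90 = 1.0494 per unit of net cost to the contributor — now above 1 — so contributing fully is weakly dominant for every player.
At the Nash equilibrium everyone contributes 22. Group total payoff = 9 × (22 × 0.10 + 8.5 × 22) = 1702.80.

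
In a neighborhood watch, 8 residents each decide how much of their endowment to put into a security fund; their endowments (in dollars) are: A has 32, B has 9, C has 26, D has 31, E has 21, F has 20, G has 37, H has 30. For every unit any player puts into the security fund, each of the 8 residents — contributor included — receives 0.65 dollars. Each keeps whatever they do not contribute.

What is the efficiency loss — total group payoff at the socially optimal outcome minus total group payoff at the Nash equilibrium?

865.20 dollars

The private return per contributed unit is 0.65 < 1 for everyone, so the Nash equilibrium is zero contribution and the group total is Σ E_j = 32 + 9 + 26 + 31 + 21 + 20 + 37 + 30 = 206.
Each contributed unit returns 5.200 to the group, so the social optimum is full contribution by everyone: group total = 5.200 × 206 = 1071.20.
Efficiency loss = (5.200 − 1) × 206 = 865.20.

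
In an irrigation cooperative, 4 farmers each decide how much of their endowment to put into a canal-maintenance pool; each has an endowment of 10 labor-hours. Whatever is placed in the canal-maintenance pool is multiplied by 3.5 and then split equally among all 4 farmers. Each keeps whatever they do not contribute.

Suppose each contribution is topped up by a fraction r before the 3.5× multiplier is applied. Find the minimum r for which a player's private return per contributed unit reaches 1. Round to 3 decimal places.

With matching at rate r, one contributed unit becomes (1 + r) in the canal-maintenance pool and returns 3.5 × (1 + r) / 4 to the contributor.
Setting this equal to 1: 1 + r = 4/3.5 = 1.1429.
So the minimum matching rate is r = 1.1429 − 1 = 0.143.

0.143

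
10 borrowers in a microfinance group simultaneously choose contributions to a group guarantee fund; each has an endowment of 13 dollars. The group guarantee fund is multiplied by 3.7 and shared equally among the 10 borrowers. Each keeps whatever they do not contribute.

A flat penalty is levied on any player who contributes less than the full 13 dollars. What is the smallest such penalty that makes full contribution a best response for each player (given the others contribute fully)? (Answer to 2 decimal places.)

Given the others contribute fully, the best deviation is to contribute 0 (any partial contribution still incurs the fine and gives up units whose private return 0.3700 is below 1).
Deviating from 13 to 0 saves 13 dollars but forfeits the deviator's share of the drop in the group guarantee fund: 3.7/10 × 13 = 4.81.
So the deviation gain is 13 − 4.81 = 8.19, and the fine must be at least 8.19 dollars to wipe it out.

8.19 dollars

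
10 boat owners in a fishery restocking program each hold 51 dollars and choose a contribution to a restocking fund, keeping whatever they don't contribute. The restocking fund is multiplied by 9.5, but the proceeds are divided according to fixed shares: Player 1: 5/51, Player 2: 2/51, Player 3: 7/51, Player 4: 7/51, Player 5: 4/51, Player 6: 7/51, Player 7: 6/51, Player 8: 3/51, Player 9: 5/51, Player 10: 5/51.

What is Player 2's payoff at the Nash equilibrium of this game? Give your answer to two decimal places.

127.00 dollars

Player j's private return per contributed unit is 9.5 × (j's share). Contributing is weakly dominant for j when that share is at least 1/9.5 = 0.1053, and contributing 0 is dominant otherwise.
Player 3, Player 4, Player 6 and Player 7 are above the threshold, contributing 51 each; the remaining 6 contribute 0. Total contributed: 204.
Player 2 keeps 51 and receives 9.5 × 204 × 2/51 = 76.00 from the restocking fund, for a payoff of 127.00.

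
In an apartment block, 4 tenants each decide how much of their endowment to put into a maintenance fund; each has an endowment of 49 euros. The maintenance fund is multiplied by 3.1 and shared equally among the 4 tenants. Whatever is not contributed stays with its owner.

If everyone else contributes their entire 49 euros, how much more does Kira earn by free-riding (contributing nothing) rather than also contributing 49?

11.03 euros

Switching from a contribution of 49 to 0 lets Kira keep an extra 49 euros, but lowers the maintenance fund by 49, which costs Kira their own share of that drop: 3.1/4 × 49 = 37.97.
Net gain = 49 − 37.97 = 11.03. The private return per contributed unit (0.7750) is below 1, so free-riding is indeed the best response regardless of what the others do.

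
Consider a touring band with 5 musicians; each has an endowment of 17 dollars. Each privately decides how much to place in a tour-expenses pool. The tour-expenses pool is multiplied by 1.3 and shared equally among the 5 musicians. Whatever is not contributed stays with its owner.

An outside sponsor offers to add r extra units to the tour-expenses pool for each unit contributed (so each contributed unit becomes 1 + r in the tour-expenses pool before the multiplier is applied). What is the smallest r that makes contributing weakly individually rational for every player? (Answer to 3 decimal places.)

With matching at rate r, one contributed unit becomes (1 + r) in the tour-expenses pool and returns 1.3 × (1 + r) / 5 to the contributor.
Setting this equal to 1: 1 + r = 5/1.3 = 3.8462.
So the minimum matching rate is r = 3.8462 − 1 = 2.846.

2.846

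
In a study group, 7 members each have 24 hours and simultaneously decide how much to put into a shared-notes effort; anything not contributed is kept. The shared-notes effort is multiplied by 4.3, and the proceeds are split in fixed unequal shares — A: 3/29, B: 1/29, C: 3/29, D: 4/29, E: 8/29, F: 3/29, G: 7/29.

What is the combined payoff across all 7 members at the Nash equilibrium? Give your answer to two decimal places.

326.40 hours

A player with share s gets back 4.3·s per unit contributed, so full contribution is dominant for anyone with s > 1/4.3 = 0.2326 and zero contribution is dominant for anyone below.
E and G are above the threshold, contributing 24 each; the remaining 5 contribute 0. Total contributed: 48.
The shared-notes effort pays out 4.3 × 48 = 206.40 in total (split across the unequal shares, but the aggregate is all that matters for the group sum).
The 5 free-riders keep 24 each, adding 120. Group total = 120 + 206.40 = 326.40.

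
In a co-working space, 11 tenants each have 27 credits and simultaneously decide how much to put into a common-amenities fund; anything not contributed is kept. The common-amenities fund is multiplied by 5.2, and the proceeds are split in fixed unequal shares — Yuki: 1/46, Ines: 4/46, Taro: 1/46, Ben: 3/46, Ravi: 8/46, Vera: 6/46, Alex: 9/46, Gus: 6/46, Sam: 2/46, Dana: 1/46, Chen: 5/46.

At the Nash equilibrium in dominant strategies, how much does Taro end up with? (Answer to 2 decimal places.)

30.05 credits

For player j, contributing a unit is worthwhile iff 5.2 × (j's share) ≥ 1, i.e. iff j's share is at least 0.1923.
Only Alex (9/46) clears that bar, contributing 27; the remaining 10 contribute 0. Total contributed: 27.
Taro keeps 27 and receives 5.2 × 27 × 1/46 = 3.05 from the common-amenities fund, for a payoff of 30.05.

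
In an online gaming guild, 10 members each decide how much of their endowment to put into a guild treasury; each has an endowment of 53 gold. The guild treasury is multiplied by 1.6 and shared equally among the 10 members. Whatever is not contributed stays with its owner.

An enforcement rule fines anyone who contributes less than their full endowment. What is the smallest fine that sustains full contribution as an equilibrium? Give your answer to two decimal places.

Given the others contribute fully, the best deviation is to contribute 0 (any partial contribution still incurs the fine and gives up units whose private return 0.1600 is below 1).
Deviating from 53 to 0 saves 53 gold but forfeits the deviator's share of the drop in the guild treasury: 1.6/10 × 53 = 8.48.
So the deviation gain is 53 − 8.48 = 44.52, and the fine must be at least 44.52 gold to wipe it out.

44.52 gold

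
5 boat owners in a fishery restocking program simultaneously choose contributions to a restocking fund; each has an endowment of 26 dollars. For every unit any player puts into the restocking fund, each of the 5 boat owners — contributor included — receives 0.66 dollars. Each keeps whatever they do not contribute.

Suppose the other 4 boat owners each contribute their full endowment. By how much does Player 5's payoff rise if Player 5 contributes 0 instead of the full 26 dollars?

Switching from a contribution of 26 to 0 lets Player 5 keep an extra 26 dollars, but lowers the restocking fund by 26, which costs Player 5 their own share of that drop: 0.66 × 26 = 17.16.
Net gain = 26 − 17.16 = 8.84. The private return per contributed unit (0.66) is below 1, so free-riding is indeed the best response regardless of what the others do.

8.84 dollars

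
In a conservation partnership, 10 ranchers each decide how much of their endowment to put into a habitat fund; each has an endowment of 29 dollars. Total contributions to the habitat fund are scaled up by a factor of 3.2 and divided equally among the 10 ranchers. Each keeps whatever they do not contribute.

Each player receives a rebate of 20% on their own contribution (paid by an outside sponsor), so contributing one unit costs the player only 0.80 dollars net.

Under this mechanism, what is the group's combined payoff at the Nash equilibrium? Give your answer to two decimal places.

With the mechanism, a contributed unit returns (3.2/10) / 0.80 = 0.4000 per unit of net cost — still below 1 — so contributing 0 remains dominant for every player.
Everyone keeps their endowment and the group total is 10 × 29 = 290.

290.00 dollars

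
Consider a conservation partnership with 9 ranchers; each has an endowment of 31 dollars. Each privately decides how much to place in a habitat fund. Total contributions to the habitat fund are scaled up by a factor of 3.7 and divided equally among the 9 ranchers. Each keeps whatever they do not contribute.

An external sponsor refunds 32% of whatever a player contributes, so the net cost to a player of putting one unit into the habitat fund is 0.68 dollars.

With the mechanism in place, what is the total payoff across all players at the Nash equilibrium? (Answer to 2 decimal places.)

279.00 dollars

With the mechanism, a contributed unit returns (3.7/9) / 0.68 = 0.6046 per unit of net cost — still below 1 — so contributing 0 remains dominant for every player.
At the Nash equilibrium no one contributes; group total payoff = 9 × 31 = 279.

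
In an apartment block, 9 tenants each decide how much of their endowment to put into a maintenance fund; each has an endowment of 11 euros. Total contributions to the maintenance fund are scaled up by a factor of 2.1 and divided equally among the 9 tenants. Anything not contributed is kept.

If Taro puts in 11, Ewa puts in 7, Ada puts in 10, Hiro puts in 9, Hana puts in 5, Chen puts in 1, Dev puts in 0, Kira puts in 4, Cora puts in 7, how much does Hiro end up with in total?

Total contributed: 11 + 7 + 10 + 9 + 5 + 1 + 0 + 4 + 7 = 54.
Each receives 2.1 × 54 / 9 = 12.60 from the maintenance fund.
Hiro keeps 11 − 9 = 2, so Hiro's payoff is 2 + 12.60 = 14.60.

14.60 euros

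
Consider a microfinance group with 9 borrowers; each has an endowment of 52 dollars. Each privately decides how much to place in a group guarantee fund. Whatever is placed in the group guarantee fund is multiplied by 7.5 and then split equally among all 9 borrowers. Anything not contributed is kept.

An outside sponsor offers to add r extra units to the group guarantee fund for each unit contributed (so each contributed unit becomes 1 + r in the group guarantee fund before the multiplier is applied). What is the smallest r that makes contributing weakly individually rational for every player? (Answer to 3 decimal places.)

0.200

With matching at rate r, one contributed unit becomes (1 + r) in the group guarantee fund and returns 7.5 × (1 + r) / 9 to the contributor.
Setting this equal to 1: 1 + r = 9/7.5 = 1.2000.
So the minimum matching rate is r = 1.2000 − 1 = 0.200.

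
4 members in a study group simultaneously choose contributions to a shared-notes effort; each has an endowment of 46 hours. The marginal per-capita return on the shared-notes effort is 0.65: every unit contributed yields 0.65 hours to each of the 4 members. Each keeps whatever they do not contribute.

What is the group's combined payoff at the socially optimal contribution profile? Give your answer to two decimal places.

478.40 hours

Each contributed unit returns 2.600 to the group as a whole (0.65 to each of 4 players), which exceeds 1, so the social optimum is full contribution: group total = 2.600 × 184 = 478.40.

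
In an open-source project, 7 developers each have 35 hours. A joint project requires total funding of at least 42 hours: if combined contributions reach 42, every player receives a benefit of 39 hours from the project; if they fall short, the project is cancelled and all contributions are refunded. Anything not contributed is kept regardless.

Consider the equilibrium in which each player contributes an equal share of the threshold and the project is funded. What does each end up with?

68 hours

Equal share of the threshold: 42/7 = 6.
At this profile no one gains by cutting their contribution: any cut drops the total below 42, the project is cancelled, contributions are refunded, and the deviator ends with 35, which is less than 35 − 6 + 39 = 68. Contributing more than 6 just wastes the excess. So contributing exactly 6 is a best response.
Each player's payoff: 35 − 6 + 39 = 68.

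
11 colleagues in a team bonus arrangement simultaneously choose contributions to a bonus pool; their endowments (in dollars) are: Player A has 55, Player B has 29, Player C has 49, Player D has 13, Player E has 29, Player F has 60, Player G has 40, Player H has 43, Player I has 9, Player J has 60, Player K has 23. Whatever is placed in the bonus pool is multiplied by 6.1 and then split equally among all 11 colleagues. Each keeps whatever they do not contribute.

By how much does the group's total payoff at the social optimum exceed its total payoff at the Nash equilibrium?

The private return per contributed unit is 6.1/11 = 0.5545 < 1 for every player regardless of endowment, so the Nash equilibrium is zero contribution and the group total is Σ E_j = 55 + 29 + 49 + 13 + 29 + 60 + 40 + 43 + 9 + 60 + 23 = 410.
Each contributed unit returns 6.100 to the group, so the social optimum is full contribution by everyone: group total = 6.100 × 410 = 2501.00.
Efficiency loss = (6.100 − 1) × 410 = 2091.00.

2091.00 dollars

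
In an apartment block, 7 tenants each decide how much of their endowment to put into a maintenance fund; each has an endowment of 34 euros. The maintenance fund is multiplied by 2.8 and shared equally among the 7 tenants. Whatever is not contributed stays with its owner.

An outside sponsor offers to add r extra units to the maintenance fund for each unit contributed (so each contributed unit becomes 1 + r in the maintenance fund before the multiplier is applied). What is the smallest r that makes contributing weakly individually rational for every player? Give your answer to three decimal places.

1.500

With matching at rate r, one contributed unit becomes (1 + r) in the maintenance fund and returns 2.8 × (1 + r) / 7 to the contributor.
Setting this equal to 1: 1 + r = 7/2.8 = 2.5000.
So the minimum matching rate is r = 2.5000 − 1 = 1.500.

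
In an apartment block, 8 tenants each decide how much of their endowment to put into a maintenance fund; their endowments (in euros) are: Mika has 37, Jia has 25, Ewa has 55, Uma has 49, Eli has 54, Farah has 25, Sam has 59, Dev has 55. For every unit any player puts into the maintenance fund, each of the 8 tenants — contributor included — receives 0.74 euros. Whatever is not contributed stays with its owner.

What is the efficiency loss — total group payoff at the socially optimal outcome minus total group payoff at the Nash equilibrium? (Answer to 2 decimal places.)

1766.28 euros

The private return per contributed unit is 0.74 < 1 for everyone, so the Nash equilibrium is zero contribution and the group total is Σ E_j = 37 + 25 + 55 + 49 + 54 + 25 + 59 + 55 = 359.
Each contributed unit returns 5.920 to the group, so the social optimum is full contribution by everyone: group total = 5.920 × 359 = 2125.28.
Efficiency loss = (5.920 − 1) × 359 = 1766.28.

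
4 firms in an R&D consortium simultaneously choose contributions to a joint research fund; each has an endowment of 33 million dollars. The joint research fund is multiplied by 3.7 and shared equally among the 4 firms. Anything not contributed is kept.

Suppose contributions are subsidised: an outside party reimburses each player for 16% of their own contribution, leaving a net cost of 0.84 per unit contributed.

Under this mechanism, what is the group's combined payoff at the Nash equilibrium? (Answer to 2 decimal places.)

The effective private return per unit is now (3.7/4) / 0.84 = 1.1012 > 1, so every player's dominant strategy flips to full contribution.
At the Nash equilibrium everyone contributes 33. Group total payoff = 4 × (33 × 0.16 + 3.7 × 33) = 509.52.

509.52 million dollars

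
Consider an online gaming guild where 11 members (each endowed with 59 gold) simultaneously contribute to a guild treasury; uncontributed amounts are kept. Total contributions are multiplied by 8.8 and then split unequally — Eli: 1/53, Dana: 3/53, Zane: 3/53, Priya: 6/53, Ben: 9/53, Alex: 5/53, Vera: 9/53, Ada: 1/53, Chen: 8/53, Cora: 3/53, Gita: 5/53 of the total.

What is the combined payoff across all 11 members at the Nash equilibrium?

For player j, contributing a unit is worthwhile iff 8.8 × (j's share) ≥ 1, i.e. iff j's share is at least 0.1136.
Ben, Vera and Chen are above the threshold, contributing 59 each; the remaining 8 contribute 0. Total contributed: 177.
The guild treasury pays out 8.8 × 177 = 1557.60 in total (split across the unequal shares, but the aggregate is all that matters for the group sum).
The 8 free-riders keep 59 each, adding 472. Group total = 472 + 1557.60 = 2029.60.

2029.60 gold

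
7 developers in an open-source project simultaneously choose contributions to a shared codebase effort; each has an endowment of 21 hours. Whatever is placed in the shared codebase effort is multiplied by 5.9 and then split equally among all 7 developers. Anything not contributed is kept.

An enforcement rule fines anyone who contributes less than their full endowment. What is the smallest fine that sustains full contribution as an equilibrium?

Given the others contribute fully, the best deviation is to contribute 0 (any partial contribution still incurs the fine and gives up units whose private return 0.8429 is below 1).
Deviating from 21 to 0 saves 21 hours but forfeits the deviator's share of the drop in the shared codebase effort: 5.9/7 × 21 = 17.70.
So the deviation gain is 21 − 17.70 = 3.30, and the fine must be at least 3.30 hours to wipe it out.

3.30 hours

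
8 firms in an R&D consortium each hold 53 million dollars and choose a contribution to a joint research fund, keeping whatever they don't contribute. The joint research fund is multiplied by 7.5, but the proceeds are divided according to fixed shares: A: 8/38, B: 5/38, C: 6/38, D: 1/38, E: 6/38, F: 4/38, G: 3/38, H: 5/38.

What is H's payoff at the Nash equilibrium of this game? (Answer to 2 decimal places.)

A player with share s gets back 7.5·s per unit contributed, so full contribution is dominant for anyone with s > 1/7.5 = 0.1333 and zero contribution is dominant for anyone below.
A, C and E clear that bar, contributing 53 each; the remaining 5 contribute 0. Total contributed: 159.
H keeps 53 and receives 7.5 × 159 × 5/38 = 156.91 from the joint research fund, for a payoff of 209.91.

209.91 million dollars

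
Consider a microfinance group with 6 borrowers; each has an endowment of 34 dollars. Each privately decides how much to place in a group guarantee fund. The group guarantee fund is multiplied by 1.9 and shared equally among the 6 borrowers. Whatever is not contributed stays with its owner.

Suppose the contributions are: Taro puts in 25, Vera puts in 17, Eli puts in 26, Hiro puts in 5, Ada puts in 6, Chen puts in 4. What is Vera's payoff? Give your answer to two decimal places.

43.28 dollars

Total contributed: 25 + 17 + 26 + 5 + 6 + 4 = 83.
Each receives 1.9 × 83 / 6 = 26.28 from the group guarantee fund.
Vera keeps 34 − 17 = 17, so Vera's payoff is 17 + 26.28 = 43.28.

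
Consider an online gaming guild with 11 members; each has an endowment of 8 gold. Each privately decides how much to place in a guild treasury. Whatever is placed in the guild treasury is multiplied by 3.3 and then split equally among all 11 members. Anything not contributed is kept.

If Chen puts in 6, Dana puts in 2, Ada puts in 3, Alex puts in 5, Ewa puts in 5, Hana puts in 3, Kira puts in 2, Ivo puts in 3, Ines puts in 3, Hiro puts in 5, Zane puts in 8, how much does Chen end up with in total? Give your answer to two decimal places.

Total contributed: 6 + 2 + 3 + 5 + 5 + 3 + 2 + 3 + 3 + 5 + 8 = 45.
Each receives 3.3 × 45 / 11 = 13.50 from the guild treasury.
Chen keeps 8 − 6 = 2, so Chen's payoff is 2 + 13.50 = 15.50.

15.50 gold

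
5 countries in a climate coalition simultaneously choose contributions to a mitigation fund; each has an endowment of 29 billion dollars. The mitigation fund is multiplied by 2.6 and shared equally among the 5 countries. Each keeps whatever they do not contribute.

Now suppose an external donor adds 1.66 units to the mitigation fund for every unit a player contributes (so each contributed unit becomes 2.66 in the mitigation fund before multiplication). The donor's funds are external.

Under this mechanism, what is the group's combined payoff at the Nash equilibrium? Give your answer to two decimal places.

1002.82 billion dollars

The effective private return per unit is now 2.6 × 2.66 / 5 = 1.3832 > 1, so every player's dominant strategy flips to full contribution.
At the Nash equilibrium everyone contributes 29. Group total payoff = 2.6 × 2.66 × 145 = 1002.82.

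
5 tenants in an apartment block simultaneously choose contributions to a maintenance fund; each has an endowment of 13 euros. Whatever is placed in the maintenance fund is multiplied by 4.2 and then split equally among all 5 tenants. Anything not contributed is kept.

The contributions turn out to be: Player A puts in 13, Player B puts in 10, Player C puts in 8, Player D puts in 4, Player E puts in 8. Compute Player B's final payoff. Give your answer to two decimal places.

Total contributed: 13 + 10 + 8 + 4 + 8 = 43.
Each receives 4.2 × 43 / 5 = 36.12 from the maintenance fund.
Player B keeps 13 − 10 = 3, so Player B's payoff is 3 + 36.12 = 39.12.

39.12 euros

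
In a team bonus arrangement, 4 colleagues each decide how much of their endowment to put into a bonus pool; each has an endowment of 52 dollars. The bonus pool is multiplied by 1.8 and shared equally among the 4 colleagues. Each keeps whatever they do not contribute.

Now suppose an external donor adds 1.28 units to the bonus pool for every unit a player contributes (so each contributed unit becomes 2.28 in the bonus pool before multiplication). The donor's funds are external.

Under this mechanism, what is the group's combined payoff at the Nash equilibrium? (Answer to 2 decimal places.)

853.63 dollars

With the mechanism, a contributed unit returns 1.8 × 2.28 / 4 = 1.0260 per unit of net cost to the contributor — now above 1 — so contributing fully is weakly dominant for every player.
At the Nash equilibrium everyone contributes 52. Group total payoff = 1.8 × 2.28 × 208 = 853.63.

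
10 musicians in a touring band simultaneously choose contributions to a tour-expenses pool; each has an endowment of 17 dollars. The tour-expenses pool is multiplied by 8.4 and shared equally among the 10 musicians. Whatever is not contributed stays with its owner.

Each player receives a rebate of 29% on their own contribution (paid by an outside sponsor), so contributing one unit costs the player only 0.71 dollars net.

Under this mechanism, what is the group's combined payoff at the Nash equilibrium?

1477.30 dollars

The effective private return per unit is now (8.4/10) / 0.71 = 1.1831 > 1, so every player's dominant strategy flips to full contribution.
So the Nash equilibrium is full contribution by all 10; the group earns 10 × (17 × 0.29 + 8.4 × 17) = 1477.30.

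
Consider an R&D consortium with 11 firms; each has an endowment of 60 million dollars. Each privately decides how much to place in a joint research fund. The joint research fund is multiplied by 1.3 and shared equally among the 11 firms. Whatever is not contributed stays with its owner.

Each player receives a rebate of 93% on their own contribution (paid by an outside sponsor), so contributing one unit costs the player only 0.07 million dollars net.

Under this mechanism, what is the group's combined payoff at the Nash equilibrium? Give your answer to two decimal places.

The effective private return per unit is now (1.3/11) / 0.07 = 1.6883 > 1, so every player's dominant strategy flips to full contribution.
So the Nash equilibrium is full contribution by all 11; the group earns 11 × (60 × 0.93 + 1.3 × 60) = 1471.80.

1471.80 million dollars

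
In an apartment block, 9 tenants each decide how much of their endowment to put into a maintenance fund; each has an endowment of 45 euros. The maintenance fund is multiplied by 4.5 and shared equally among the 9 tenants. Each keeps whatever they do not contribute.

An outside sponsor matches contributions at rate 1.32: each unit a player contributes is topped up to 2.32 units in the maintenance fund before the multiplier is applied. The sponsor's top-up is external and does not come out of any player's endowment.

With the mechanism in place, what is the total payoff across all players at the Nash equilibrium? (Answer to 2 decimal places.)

4228.20 euros

Under the mechanism each unit contributed yields 4.5 × 2.32 / 9 = 1.1600 back to its contributor per unit of net cost, which exceeds 1, making full contribution the dominant choice for everyone.
At the Nash equilibrium everyone contributes 45. Group total payoff = 4.5 × 2.32 × 405 = 4228.20.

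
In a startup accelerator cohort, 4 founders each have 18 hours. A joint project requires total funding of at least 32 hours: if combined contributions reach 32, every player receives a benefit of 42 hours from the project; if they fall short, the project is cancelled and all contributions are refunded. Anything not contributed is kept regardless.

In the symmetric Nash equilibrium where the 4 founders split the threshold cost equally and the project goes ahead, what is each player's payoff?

Equal share of the threshold: 32/4 = 8.
At this profile no one gains by cutting their contribution: any cut drops the total below 32, the project is cancelled, contributions are refunded, and the deviator ends with 18, which is less than 18 − 8 + 42 = 52. Contributing more than 8 just wastes the excess. So contributing exactly 8 is a best response.
Each player's payoff: 18 − 8 + 42 = 52.

52 hours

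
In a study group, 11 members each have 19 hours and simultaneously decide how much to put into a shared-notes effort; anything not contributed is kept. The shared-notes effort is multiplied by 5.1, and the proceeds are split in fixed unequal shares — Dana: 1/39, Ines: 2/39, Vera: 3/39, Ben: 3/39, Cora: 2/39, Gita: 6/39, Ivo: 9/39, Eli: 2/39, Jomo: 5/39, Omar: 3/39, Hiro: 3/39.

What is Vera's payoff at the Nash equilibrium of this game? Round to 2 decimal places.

26.45 hours

Each unit j contributes comes back to j as 5.1 × (j's share), so j prefers to contribute only if that share exceeds 1/5.1 = 0.1961; otherwise keeping the unit dominates.
The only share above 0.1961 is Ivo's 9/39, contributing 19; the remaining 10 contribute 0. Total contributed: 19.
Vera keeps 19 and receives 5.1 × 19 × 3/39 = 7.45 from the shared-notes effort, for a payoff of 26.45.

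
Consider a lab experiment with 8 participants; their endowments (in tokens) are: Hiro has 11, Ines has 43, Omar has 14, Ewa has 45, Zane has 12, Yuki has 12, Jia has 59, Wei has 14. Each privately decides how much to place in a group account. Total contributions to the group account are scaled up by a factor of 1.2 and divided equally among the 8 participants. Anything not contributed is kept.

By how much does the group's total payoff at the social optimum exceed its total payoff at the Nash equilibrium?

The private return per contributed unit is 1.2/8 = 0.1500 < 1 for every player regardless of endowment, so the Nash equilibrium is zero contribution and the group total is Σ E_j = 11 + 43 + 14 + 45 + 12 + 12 + 59 + 14 = 210.
Each contributed unit returns 1.200 to the group, so the social optimum is full contribution by everyone: group total = 1.200 × 210 = 252.00.
Efficiency loss = (1.200 − 1) × 210 = 42.00.

42.00 tokens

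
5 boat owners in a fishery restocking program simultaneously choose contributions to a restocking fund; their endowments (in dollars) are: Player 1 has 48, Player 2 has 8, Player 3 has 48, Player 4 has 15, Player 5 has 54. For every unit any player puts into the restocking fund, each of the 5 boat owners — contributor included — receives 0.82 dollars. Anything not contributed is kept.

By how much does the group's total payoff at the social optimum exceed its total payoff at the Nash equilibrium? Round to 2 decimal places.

536.30 dollars

The private return per contributed unit is 0.82 < 1 for everyone, so the Nash equilibrium is zero contribution and the group total is Σ E_j = 48 + 8 + 48 + 15 + 54 = 173.
Each contributed unit returns 4.100 to the group, so the social optimum is full contribution by everyone: group total = 4.100 × 173 = 709.30.
Efficiency loss = (4.100 − 1) × 173 = 536.30.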